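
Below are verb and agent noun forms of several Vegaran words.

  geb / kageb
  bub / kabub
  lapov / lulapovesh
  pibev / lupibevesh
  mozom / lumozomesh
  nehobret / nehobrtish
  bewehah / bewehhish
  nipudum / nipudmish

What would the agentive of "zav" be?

kazav

"zav" has 1 vowel. The stems with 1 vowel (geb → kageb, bub → kabub) add the prefix ka-.
The other patterns: stems with 2 vowels add lu- … -esh around the stem; stems with 3 vowels delete the last vowel and add -ish.
So zav → kazav.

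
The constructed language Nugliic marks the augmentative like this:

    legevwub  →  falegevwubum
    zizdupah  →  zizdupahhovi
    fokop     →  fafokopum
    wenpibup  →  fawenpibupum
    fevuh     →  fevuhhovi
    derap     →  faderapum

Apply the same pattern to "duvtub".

faduvtubum

"duvtub" ends in -b. The one such stem in the data (legevwub → falegevwubum) adds fa- … -um around the stem, so the same rule applies.
So duvtub → faduvtubum.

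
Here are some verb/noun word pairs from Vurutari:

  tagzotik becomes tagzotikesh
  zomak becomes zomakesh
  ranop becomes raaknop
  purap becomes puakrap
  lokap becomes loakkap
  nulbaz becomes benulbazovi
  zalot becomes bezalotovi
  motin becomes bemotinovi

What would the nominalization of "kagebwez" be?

bekagebwezovi

zomak and purap both have last vowel 'a' yet inflect differently (zomakesh, puakrap), so the last vowel is not what conditions the rule; the final letter is.
"kagebwez" ends in -z. The one such stem in the data (nulbaz → benulbazovi) adds be- … -ovi around the stem, so the same rule applies.
So kagebwez → bekagebwezovi.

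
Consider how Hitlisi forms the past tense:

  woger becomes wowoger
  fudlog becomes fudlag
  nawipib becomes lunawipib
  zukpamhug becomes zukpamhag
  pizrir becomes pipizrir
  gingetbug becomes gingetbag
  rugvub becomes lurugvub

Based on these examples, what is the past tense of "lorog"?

rugvub and gingetbug both have last vowel 'u' yet inflect differently (lurugvub, gingetbag), so the last vowel is not what conditions the rule; the final letter is.
"lorog" ends in -g. The stems ending in -g (gingetbug → gingetbag, zukpamhug → zukpamhag, fudlog → fudlag) change the last vowel to 'a'.
The other patterns: stems ending in -b add the prefix lu-; stems ending in -r repeat the first consonant+vowel as a prefix.
So lorog → lorag.

lorag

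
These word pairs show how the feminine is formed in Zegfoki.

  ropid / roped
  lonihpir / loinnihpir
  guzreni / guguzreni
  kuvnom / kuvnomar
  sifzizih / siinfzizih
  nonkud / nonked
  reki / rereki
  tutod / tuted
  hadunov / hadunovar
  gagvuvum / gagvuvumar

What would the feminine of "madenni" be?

guzreni and ropid both have last vowel 'i' yet inflect differently (guguzreni, roped), so the last vowel is not what conditions the rule; the final letter is.
"madenni" ends in -i. The stems ending in -i (guzreni → guguzreni, reki → rereki) repeat the first consonant+vowel as a prefix.
So madenni → mamadenni.

mamadenni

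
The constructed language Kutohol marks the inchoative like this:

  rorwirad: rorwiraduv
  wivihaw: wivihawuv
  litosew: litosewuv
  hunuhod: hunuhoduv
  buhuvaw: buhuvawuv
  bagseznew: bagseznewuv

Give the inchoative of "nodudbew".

nodudbewuv

Every pair shown (rorwirad → rorwiraduv, wivihaw → wivihawuv, litosew → litosewuv, …) follows the same rule: add -uv.
So nodudbew → nodudbewuv.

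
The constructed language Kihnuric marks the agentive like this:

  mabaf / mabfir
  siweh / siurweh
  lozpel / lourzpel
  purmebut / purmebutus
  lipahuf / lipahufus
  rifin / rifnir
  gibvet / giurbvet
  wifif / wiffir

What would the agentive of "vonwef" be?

purmebut and gibvet both end in -t yet inflect differently (purmebutus, giurbvet), so the final letter is not what conditions the rule; the last vowel is.
"vonwef" has last vowel 'e'. The stems whose last vowel is 'e' (lozpel → lourzpel, gibvet → giurbvet, siweh → siurweh) insert -ur- after the first vowel.
The other patterns: stems whose last vowel is 'u' add -us; stems whose last vowel is 'a' or 'i' delete the last vowel and add -ir.
So vonwef → vournwef.

vournwef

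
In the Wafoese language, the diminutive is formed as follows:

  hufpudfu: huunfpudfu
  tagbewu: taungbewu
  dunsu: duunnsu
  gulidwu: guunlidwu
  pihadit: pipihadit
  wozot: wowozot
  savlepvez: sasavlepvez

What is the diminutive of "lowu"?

lounwu

hufpudfu and pihadit both have 3 vowels yet inflect differently (huunfpudfu, pipihadit), so the number of vowels is not what conditions the rule; the final letter is.
"lowu" ends in -u. The stems ending in -u (hufpudfu → huunfpudfu, tagbewu → taungbewu, dunsu → duunnsu) insert -un- after the first vowel.
The other pattern: stems ending in -t or -z repeat the first consonant+vowel as a prefix.
So lowu → lounwu.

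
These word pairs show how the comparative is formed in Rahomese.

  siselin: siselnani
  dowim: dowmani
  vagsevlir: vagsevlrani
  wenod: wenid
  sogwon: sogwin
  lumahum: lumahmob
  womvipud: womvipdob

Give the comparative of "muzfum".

siselin and sogwon both end in -n yet inflect differently (siselnani, sogwin), so the final letter is not what conditions the rule; the last vowel is.
"muzfum" has last vowel 'u'. The stems whose last vowel is 'u' (lumahum → lumahmob, womvipud → womvipdob) delete the last vowel and add -ob.
So muzfum → muzfmob.

muzfmob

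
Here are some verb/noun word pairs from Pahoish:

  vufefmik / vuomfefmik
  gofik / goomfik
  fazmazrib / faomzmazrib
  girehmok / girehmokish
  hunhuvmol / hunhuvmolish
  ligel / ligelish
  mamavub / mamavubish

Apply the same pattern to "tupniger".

vufefmik and girehmok both end in -k yet inflect differently (vuomfefmik, girehmokish), so the final letter is not what conditions the rule; the last vowel is.
"tupniger" has last vowel 'e'. The one such stem in the data (ligel → ligelish) adds -ish, so the same rule applies.
So tupniger → tupnigerish.

tupnigerish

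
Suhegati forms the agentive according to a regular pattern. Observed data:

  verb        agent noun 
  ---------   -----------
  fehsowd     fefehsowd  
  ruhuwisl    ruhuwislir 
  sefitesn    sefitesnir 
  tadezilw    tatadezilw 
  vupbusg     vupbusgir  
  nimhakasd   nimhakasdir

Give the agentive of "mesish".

mesishir

nimhakasd and fehsowd both end in -d yet inflect differently (nimhakasdir, fefehsowd), so the final letter is not what conditions the rule; the second-to-last letter is.
"mesish" has second-to-last letter 's'. The stems whose second-to-last letter is 's' (sefitesn → sefitesnir, vupbusg → vupbusgir, nimhakasd → nimhakasdir) add -ir.
So mesish → mesishir.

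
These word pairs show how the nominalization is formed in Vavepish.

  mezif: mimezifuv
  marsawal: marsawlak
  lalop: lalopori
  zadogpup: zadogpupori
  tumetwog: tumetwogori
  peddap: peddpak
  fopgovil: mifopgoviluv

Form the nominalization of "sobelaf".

"sobelaf" has last vowel 'a'. The stems whose last vowel is 'a' (marsawal → marsawlak, peddap → peddpak) delete the last vowel and add -ak.
So sobelaf → sobelfak.

sobelfak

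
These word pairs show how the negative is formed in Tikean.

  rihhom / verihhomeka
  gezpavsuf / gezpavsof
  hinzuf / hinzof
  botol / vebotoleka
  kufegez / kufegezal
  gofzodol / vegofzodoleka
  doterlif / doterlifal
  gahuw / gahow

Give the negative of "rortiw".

rortiwal

"rortiw" has last vowel 'i'. The one such stem in the data (doterlif → doterlifal) adds -al, so the same rule applies.
So rortiw → rortiwal.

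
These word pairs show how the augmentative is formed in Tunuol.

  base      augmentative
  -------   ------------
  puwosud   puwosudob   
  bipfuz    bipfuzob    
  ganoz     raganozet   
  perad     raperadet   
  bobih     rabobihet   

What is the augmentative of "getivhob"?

ragetivhobet

bipfuz and ganoz both end in -z yet inflect differently (bipfuzob, raganozet), so the final letter is not what conditions the rule; the last vowel is.
"getivhob" has last vowel 'o'. The one such stem in the data (ganoz → raganozet) adds ra- … -et around the stem, so the same rule applies.
So getivhob → ragetivhobet.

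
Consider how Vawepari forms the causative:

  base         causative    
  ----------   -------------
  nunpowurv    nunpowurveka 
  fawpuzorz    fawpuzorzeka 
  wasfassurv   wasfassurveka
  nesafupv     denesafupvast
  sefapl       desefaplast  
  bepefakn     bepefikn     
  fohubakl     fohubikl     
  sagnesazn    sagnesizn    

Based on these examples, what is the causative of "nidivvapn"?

nunpowurv and nesafupv both end in -v yet inflect differently (nunpowurveka, denesafupvast), so the final letter is not what conditions the rule; the second-to-last letter is.
"nidivvapn" has second-to-last letter 'p'. The stems whose second-to-last letter is 'p' (nesafupv → denesafupvast, sefapl → desefaplast) add de- … -ast around the stem.
So nidivvapn → denidivvapnast.

denidivvapnast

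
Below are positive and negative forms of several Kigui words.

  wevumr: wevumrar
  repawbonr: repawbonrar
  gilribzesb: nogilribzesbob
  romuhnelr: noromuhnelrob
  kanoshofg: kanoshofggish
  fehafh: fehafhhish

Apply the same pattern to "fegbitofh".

fegbitofhhish

romuhnelr and wevumr both end in -r yet inflect differently (noromuhnelrob, wevumrar), so the final letter is not what conditions the rule; the second-to-last letter is.
"fegbitofh" has second-to-last letter 'f'. The stems whose second-to-last letter is 'f' (kanoshofg → kanoshofggish, fehafh → fehafhhish) double the final consonant and add -ish.
The other patterns: stems whose second-to-last letter is 'l' or 's' add no- … -ob around the stem; stems whose second-to-last letter is 'm' or 'n' add -ar.
So fegbitofh → fegbitofhhish.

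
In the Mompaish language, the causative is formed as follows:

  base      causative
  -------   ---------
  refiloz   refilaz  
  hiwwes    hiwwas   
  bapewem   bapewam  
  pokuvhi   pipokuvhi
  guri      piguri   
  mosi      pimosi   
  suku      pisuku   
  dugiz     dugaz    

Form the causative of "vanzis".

vanzas

dugiz and pokuvhi both have last vowel 'i' yet inflect differently (dugaz, pipokuvhi), so the last vowel is not what conditions the rule; whether the stem ends in a vowel or a consonant is.
"vanzis" ends in a consonant. The stems ending in a consonant (dugiz → dugaz, bapewem → bapewam, hiwwes → hiwwas) change the last vowel to 'a'.
So vanzis → vanzas.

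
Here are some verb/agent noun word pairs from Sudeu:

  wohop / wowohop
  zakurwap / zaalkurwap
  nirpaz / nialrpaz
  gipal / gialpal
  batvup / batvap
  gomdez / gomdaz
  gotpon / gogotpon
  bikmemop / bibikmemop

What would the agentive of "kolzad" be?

koallzad

bikmemop and zakurwap both end in -p yet inflect differently (bibikmemop, zaalkurwap), so the final letter is not what conditions the rule; the last vowel is.
"kolzad" has last vowel 'a'. The stems whose last vowel is 'a' (zakurwap → zaalkurwap, gipal → gialpal, nirpaz → nialrpaz) insert -al- after the first vowel.
So kolzad → koallzad.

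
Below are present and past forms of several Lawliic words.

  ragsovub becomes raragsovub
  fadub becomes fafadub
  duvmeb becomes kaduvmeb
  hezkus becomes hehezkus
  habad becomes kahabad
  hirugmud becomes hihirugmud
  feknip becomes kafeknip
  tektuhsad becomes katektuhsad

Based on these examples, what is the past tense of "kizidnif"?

kakizidnif

"kizidnif" has last vowel 'i'. The one such stem in the data (feknip → kafeknip) adds the prefix ka-, so the same rule applies.
The other pattern: stems whose last vowel is 'u' repeat the first consonant+vowel as a prefix.
So kizidnif → kakizidnif.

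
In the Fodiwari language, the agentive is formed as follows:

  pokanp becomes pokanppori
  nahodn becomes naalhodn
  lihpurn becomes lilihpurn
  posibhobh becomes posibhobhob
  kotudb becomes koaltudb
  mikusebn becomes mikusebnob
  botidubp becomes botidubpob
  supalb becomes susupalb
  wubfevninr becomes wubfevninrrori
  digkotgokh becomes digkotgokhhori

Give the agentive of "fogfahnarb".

fofogfahnarb

"fogfahnarb" has second-to-last letter 'r'. The one such stem in the data (lihpurn → lilihpurn) repeats the first consonant+vowel as a prefix (as does supalb), so the same rule applies.
The other patterns: stems whose second-to-last letter is 'd' insert -al- after the first vowel; stems whose second-to-last letter is 'b' add -ob; stems whose second-to-last letter is 'k' or 'n' double the final consonant and add -ori.
So fogfahnarb → fofogfahnarb.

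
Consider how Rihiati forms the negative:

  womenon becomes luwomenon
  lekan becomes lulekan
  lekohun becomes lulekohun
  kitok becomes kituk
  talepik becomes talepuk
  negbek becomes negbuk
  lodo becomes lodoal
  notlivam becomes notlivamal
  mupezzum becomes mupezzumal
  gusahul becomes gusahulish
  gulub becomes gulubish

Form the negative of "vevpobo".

womenon and kitok both have last vowel 'o' yet inflect differently (luwomenon, kituk), so the last vowel is not what conditions the rule; the final letter is.
"vevpobo" ends in -o. The one such stem in the data (lodo → lodoal) adds -al, so the same rule applies.
So vevpobo → vevpoboal.

vevpoboal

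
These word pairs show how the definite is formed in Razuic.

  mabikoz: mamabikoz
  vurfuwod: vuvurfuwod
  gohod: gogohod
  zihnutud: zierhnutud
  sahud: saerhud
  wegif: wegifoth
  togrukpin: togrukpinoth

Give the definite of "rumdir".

rumdiroth

vurfuwod and zihnutud both end in -d yet inflect differently (vuvurfuwod, zierhnutud), so the final letter is not what conditions the rule; the last vowel is.
"rumdir" has last vowel 'i'. The stems whose last vowel is 'i' (wegif → wegifoth, togrukpin → togrukpinoth) add -oth.
The other patterns: stems whose last vowel is 'o' repeat the first consonant+vowel as a prefix; stems whose last vowel is 'u' insert -er- after the first vowel.
So rumdir → rumdiroth.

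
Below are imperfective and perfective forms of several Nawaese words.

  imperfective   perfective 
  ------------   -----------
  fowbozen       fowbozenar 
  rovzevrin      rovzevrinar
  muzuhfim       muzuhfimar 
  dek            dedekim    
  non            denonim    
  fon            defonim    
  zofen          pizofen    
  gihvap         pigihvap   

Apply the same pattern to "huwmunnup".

"huwmunnup" has 3 vowels. The stems with 3 vowels (muzuhfim → muzuhfimar, rovzevrin → rovzevrinar, fowbozen → fowbozenar) add -ar.
So huwmunnup → huwmunnupar.

huwmunnupar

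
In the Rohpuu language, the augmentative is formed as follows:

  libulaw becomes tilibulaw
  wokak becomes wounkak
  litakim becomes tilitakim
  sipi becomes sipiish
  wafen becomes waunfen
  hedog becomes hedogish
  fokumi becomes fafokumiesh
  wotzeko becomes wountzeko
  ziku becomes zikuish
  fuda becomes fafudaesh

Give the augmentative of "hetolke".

hetolkeish

fokumi and sipi both end in -i yet inflect differently (fafokumiesh, sipiish), so the final letter is not what conditions the rule; the first letter is.
"hetolke" begins with h-. The one such stem in the data (hedog → hedogish) adds -ish, so the same rule applies.
So hetolke → hetolkeish.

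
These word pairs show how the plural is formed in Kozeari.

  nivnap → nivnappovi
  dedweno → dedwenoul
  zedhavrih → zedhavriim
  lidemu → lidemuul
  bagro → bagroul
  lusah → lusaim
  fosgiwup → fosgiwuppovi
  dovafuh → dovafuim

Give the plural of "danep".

lusah and nivnap both have last vowel 'a' yet inflect differently (lusaim, nivnappovi), so the last vowel is not what conditions the rule; the final letter is.
"danep" ends in -p. The stems ending in -p (nivnap → nivnappovi, fosgiwup → fosgiwuppovi) double the final consonant and add -ovi.
So danep → daneppovi.

daneppovi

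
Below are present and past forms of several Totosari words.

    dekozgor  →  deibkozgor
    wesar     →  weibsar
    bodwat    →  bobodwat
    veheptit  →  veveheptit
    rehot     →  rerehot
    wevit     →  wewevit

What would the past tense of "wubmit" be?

wesar and bodwat both have last vowel 'a' yet inflect differently (weibsar, bobodwat), so the last vowel is not what conditions the rule; the final letter is.
"wubmit" ends in -t. The stems ending in -t (bodwat → bobodwat, veheptit → veveheptit, rehot → rerehot) repeat the first consonant+vowel as a prefix.
The other pattern: stems ending in -r insert -ib- after the first vowel.
So wubmit → wuwubmit.

wuwubmit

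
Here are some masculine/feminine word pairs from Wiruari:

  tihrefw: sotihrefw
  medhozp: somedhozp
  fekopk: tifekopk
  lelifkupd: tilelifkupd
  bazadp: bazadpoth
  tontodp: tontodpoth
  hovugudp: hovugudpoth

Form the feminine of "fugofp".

sofugofp

hovugudp and medhozp both end in -p yet inflect differently (hovugudpoth, somedhozp), so the final letter is not what conditions the rule; the second-to-last letter is.
"fugofp" has second-to-last letter 'f'. The one such stem in the data (tihrefw → sotihrefw) adds the prefix so-, so the same rule applies.
The other patterns: stems whose second-to-last letter is 'd' add -oth; stems whose second-to-last letter is 'p' add the prefix ti-.
So fugofp → sofugofp.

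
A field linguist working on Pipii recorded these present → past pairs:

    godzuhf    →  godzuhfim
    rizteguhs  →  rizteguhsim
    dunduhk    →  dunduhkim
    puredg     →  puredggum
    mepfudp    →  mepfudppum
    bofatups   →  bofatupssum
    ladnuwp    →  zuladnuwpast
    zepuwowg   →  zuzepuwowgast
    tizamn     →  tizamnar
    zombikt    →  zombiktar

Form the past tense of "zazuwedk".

zazuwedkkum

rizteguhs and bofatups both end in -s yet inflect differently (rizteguhsim, bofatupssum), so the final letter is not what conditions the rule; the second-to-last letter is.
"zazuwedk" has second-to-last letter 'd'. The stems whose second-to-last letter is 'd' (puredg → puredggum, mepfudp → mepfudppum) double the final consonant and add -um.
The other patterns: stems whose second-to-last letter is 'h' add -im; stems whose second-to-last letter is 'w' add zu- … -ast around the stem; stems whose second-to-last letter is 'k' or 'm' add -ar.
So zazuwedk → zazuwedkkum.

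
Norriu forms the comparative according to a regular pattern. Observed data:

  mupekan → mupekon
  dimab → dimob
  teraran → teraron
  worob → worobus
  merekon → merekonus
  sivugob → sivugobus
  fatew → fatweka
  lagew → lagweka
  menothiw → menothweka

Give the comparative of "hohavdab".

dimab and worob both end in -b yet inflect differently (dimob, worobus), so the final letter is not what conditions the rule; the last vowel is.
"hohavdab" has last vowel 'a'. The stems whose last vowel is 'a' (mupekan → mupekon, dimab → dimob, teraran → teraron) change the last vowel to 'o'.
So hohavdab → hohavdob.

hohavdob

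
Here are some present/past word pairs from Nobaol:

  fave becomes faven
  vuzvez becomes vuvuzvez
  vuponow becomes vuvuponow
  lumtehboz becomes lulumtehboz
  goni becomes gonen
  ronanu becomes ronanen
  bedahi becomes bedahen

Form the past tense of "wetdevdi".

"wetdevdi" ends in a vowel. The stems ending in a vowel (ronanu → ronanen, bedahi → bedahen, goni → gonen) drop the final letter and add -en.
So wetdevdi → wetdevden.

wetdevden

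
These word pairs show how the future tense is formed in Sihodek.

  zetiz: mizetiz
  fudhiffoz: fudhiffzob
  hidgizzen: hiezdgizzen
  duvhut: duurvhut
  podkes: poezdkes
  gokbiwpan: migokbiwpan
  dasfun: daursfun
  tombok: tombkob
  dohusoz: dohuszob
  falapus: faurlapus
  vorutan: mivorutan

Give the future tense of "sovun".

falapus and podkes both end in -s yet inflect differently (faurlapus, poezdkes), so the final letter is not what conditions the rule; the last vowel is.
"sovun" has last vowel 'u'. The stems whose last vowel is 'u' (duvhut → duurvhut, falapus → faurlapus, dasfun → daursfun) insert -ur- after the first vowel.
So sovun → sourvun.

sourvun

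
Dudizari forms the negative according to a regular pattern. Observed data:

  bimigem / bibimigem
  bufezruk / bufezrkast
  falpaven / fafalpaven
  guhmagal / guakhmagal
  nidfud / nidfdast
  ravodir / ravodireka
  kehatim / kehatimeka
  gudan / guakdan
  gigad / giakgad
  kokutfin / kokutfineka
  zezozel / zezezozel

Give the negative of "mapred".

mamapred

nidfud and gigad both end in -d yet inflect differently (nidfdast, giakgad), so the final letter is not what conditions the rule; the last vowel is.
"mapred" has last vowel 'e'. The stems whose last vowel is 'e' (falpaven → fafalpaven, zezozel → zezezozel, bimigem → bibimigem) repeat the first consonant+vowel as a prefix.
The other patterns: stems whose last vowel is 'u' delete the last vowel and add -ast; stems whose last vowel is 'a' insert -ak- after the first vowel; stems whose last vowel is 'i' add -eka.
So mapred → mamapred.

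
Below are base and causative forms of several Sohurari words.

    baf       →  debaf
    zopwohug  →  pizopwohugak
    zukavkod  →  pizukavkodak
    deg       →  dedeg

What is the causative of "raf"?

deraf

deg and zopwohug both end in -g yet inflect differently (dedeg, pizopwohugak), so the final letter is not what conditions the rule; the number of vowels is.
"raf" has 1 vowel. The stems with 1 vowel (deg → dedeg, baf → debaf) add the prefix de-.
So raf → deraf.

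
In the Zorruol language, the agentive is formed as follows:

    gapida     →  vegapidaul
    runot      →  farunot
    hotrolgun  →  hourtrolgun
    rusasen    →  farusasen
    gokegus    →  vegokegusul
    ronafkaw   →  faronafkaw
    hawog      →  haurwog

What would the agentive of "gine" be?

rusasen and hotrolgun both end in -n yet inflect differently (farusasen, hourtrolgun), so the final letter is not what conditions the rule; the first letter is.
"gine" begins with g-. The stems beginning with g- (gokegus → vegokegusul, gapida → vegapidaul) add ve- … -ul around the stem.
So gine → vegineul.

vegineul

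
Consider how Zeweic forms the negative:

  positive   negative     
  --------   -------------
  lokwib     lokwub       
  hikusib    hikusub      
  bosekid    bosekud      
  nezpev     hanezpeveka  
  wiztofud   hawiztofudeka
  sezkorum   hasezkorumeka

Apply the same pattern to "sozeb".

bosekid and wiztofud both end in -d yet inflect differently (bosekud, hawiztofudeka), so the final letter is not what conditions the rule; the last vowel is.
"sozeb" has last vowel 'e'. The one such stem in the data (nezpev → hanezpeveka) adds ha- … -eka around the stem, so the same rule applies.
The other pattern: stems whose last vowel is 'i' change the last vowel to 'u'.
So sozeb → hasozebeka.

hasozebeka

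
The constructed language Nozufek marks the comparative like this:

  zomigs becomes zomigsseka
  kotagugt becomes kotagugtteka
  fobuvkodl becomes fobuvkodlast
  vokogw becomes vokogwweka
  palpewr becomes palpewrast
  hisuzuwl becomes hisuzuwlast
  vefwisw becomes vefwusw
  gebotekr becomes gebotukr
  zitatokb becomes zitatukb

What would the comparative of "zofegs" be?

vokogw and vefwisw both end in -w yet inflect differently (vokogwweka, vefwusw), so the final letter is not what conditions the rule; the second-to-last letter is.
"zofegs" has second-to-last letter 'g'. The stems whose second-to-last letter is 'g' (zomigs → zomigsseka, vokogw → vokogwweka, kotagugt → kotagugtteka) double the final consonant and add -eka.
The other patterns: stems whose second-to-last letter is 'k' or 's' change the last vowel to 'u'; stems whose second-to-last letter is 'd' or 'w' add -ast.
So zofegs → zofegsseka.

zofegsseka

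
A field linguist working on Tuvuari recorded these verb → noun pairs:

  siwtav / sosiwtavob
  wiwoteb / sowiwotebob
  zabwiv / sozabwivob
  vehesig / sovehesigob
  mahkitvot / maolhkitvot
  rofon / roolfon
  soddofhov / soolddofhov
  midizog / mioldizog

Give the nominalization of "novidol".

"novidol" has last vowel 'o'. The stems whose last vowel is 'o' (mahkitvot → maolhkitvot, soddofhov → soolddofhov, rofon → roolfon) insert -ol- after the first vowel.
So novidol → noolvidol.

noolvidol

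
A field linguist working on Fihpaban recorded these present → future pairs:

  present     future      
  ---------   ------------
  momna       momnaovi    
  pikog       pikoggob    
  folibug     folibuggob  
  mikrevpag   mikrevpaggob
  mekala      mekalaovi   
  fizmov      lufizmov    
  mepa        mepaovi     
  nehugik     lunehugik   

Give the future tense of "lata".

lataovi

"lata" ends in -a. The stems ending in -a (mepa → mepaovi, mekala → mekalaovi, momna → momnaovi) add -ovi.
The other patterns: stems ending in -g double the final consonant and add -ob; stems ending in -k or -v add the prefix lu-.
So lata → lataovi.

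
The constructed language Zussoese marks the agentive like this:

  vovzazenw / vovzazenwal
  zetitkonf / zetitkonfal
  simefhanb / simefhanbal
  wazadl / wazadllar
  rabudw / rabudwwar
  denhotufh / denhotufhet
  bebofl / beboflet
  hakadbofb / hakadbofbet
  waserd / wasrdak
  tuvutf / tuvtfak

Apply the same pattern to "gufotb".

vovzazenw and rabudw both end in -w yet inflect differently (vovzazenwal, rabudwwar), so the final letter is not what conditions the rule; the second-to-last letter is.
"gufotb" has second-to-last letter 't'. The one such stem in the data (tuvutf → tuvtfak) deletes the last vowel and adds -ak (as does waserd), so the same rule applies.
The other patterns: stems whose second-to-last letter is 'n' add -al; stems whose second-to-last letter is 'd' double the final consonant and add -ar; stems whose second-to-last letter is 'f' add -et.
So gufotb → guftbak.

guftbak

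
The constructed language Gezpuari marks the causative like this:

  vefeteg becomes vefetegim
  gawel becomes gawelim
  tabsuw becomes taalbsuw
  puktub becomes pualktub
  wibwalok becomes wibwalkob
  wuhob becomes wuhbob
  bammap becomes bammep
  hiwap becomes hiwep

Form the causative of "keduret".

puktub and wuhob both end in -b yet inflect differently (pualktub, wuhbob), so the final letter is not what conditions the rule; the last vowel is.
"keduret" has last vowel 'e'. The stems whose last vowel is 'e' (vefeteg → vefetegim, gawel → gawelim) add -im.
So keduret → keduretim.

keduretim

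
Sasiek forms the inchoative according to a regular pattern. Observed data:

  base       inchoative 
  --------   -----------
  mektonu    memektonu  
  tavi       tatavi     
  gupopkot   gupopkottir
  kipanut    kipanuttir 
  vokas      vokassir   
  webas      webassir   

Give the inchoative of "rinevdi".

mektonu and kipanut both have last vowel 'u' yet inflect differently (memektonu, kipanuttir), so the last vowel is not what conditions the rule; whether the stem ends in a vowel or a consonant is.
"rinevdi" ends in a vowel. The stems ending in a vowel (tavi → tatavi, mektonu → memektonu) repeat the first consonant+vowel as a prefix.
So rinevdi → ririnevdi.

ririnevdi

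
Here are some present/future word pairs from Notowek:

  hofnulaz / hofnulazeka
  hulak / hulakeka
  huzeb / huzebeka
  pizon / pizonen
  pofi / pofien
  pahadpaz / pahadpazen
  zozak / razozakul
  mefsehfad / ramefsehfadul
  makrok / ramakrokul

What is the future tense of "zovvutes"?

hofnulaz and pahadpaz both end in -z yet inflect differently (hofnulazeka, pahadpazen), so the final letter is not what conditions the rule; the first letter is.
"zovvutes" begins with z-. The one such stem in the data (zozak → razozakul) adds ra- … -ul around the stem, so the same rule applies.
The other patterns: stems beginning with h- add -eka; stems beginning with p- add -en.
So zovvutes → razovvutesul.

razovvutesul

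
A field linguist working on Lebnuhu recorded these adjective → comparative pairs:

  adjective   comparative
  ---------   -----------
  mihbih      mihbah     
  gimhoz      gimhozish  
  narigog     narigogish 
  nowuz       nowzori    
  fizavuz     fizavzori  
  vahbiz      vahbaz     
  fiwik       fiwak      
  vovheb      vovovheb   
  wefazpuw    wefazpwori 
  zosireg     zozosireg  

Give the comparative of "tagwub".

tagwbori

vahbiz and fizavuz both end in -z yet inflect differently (vahbaz, fizavzori), so the final letter is not what conditions the rule; the last vowel is.
"tagwub" has last vowel 'u'. The stems whose last vowel is 'u' (fizavuz → fizavzori, nowuz → nowzori, wefazpuw → wefazpwori) delete the last vowel and add -ori.
The other patterns: stems whose last vowel is 'e' repeat the first consonant+vowel as a prefix; stems whose last vowel is 'i' change the last vowel to 'a'; stems whose last vowel is 'o' add -ish.
So tagwub → tagwbori.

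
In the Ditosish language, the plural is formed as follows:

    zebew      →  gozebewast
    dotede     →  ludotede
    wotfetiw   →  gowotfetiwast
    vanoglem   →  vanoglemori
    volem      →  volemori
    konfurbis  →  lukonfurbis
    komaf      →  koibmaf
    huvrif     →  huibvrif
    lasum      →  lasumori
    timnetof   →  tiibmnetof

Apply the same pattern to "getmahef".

geibtmahef

"getmahef" ends in -f. The stems ending in -f (komaf → koibmaf, timnetof → tiibmnetof, huvrif → huibvrif) insert -ib- after the first vowel.
The other patterns: stems ending in -w add go- … -ast around the stem; stems ending in -m add -ori; stems ending in -e or -s add the prefix lu-.
So getmahef → geibtmahef.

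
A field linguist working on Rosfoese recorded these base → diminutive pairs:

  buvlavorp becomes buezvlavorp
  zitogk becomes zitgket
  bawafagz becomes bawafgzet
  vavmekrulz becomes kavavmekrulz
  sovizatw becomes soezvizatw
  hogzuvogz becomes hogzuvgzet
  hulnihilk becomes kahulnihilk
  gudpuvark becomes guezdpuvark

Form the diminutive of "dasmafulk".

kadasmafulk

zitogk and hulnihilk both end in -k yet inflect differently (zitgket, kahulnihilk), so the final letter is not what conditions the rule; the second-to-last letter is.
"dasmafulk" has second-to-last letter 'l'. The stems whose second-to-last letter is 'l' (hulnihilk → kahulnihilk, vavmekrulz → kavavmekrulz) add the prefix ka-.
The other patterns: stems whose second-to-last letter is 'g' delete the last vowel and add -et; stems whose second-to-last letter is 'r' or 't' insert -ez- after the first vowel.
So dasmafulk → kadasmafulk.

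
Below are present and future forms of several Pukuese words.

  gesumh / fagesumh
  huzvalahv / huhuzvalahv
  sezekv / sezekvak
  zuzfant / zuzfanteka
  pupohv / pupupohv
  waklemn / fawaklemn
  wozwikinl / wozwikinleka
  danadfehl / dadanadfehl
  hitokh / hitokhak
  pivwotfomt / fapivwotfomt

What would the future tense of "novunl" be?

novunleka

"novunl" has second-to-last letter 'n'. The stems whose second-to-last letter is 'n' (zuzfant → zuzfanteka, wozwikinl → wozwikinleka) add -eka.
The other patterns: stems whose second-to-last letter is 'h' repeat the first consonant+vowel as a prefix; stems whose second-to-last letter is 'k' add -ak; stems whose second-to-last letter is 'm' add the prefix fa-.
So novunl → novunleka.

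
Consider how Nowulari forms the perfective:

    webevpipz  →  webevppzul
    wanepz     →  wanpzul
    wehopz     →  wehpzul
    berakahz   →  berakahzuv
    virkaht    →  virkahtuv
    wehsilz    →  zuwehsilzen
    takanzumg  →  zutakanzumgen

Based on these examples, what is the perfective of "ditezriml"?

zuditezrimlen

webevpipz and berakahz both end in -z yet inflect differently (webevppzul, berakahzuv), so the final letter is not what conditions the rule; the second-to-last letter is.
"ditezriml" has second-to-last letter 'm'. The one such stem in the data (takanzumg → zutakanzumgen) adds zu- … -en around the stem, so the same rule applies.
The other patterns: stems whose second-to-last letter is 'p' delete the last vowel and add -ul; stems whose second-to-last letter is 'h' add -uv.
So ditezriml → zuditezrimlen.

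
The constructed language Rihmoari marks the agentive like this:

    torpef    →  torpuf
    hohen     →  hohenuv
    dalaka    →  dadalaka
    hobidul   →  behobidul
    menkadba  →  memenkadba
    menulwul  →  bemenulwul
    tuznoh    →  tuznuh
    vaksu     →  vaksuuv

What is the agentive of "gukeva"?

gugukeva

"gukeva" ends in -a. The stems ending in -a (menkadba → memenkadba, dalaka → dadalaka) repeat the first consonant+vowel as a prefix.
So gukeva → gugukeva.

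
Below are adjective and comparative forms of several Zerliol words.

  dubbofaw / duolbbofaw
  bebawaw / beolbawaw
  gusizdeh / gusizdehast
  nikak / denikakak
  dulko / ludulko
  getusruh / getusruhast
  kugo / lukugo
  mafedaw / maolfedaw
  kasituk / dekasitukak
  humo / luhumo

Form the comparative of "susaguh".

mafedaw and nikak both have last vowel 'a' yet inflect differently (maolfedaw, denikakak), so the last vowel is not what conditions the rule; the final letter is.
"susaguh" ends in -h. The stems ending in -h (gusizdeh → gusizdehast, getusruh → getusruhast) add -ast.
So susaguh → susaguhast.

susaguhast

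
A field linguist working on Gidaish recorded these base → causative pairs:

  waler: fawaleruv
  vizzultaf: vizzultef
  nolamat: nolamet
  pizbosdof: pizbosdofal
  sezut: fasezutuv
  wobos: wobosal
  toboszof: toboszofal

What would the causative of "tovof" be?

tovofal

pizbosdof and vizzultaf both end in -f yet inflect differently (pizbosdofal, vizzultef), so the final letter is not what conditions the rule; the last vowel is.
"tovof" has last vowel 'o'. The stems whose last vowel is 'o' (wobos → wobosal, pizbosdof → pizbosdofal, toboszof → toboszofal) add -al.
The other patterns: stems whose last vowel is 'a' change the last vowel to 'e'; stems whose last vowel is 'e' or 'u' add fa- … -uv around the stem.
So tovof → tovofal.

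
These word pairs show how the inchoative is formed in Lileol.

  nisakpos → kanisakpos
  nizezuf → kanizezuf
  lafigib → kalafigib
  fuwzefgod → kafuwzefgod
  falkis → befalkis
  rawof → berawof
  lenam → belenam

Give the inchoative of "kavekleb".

"kavekleb" has 3 vowels. The stems with 3 vowels (nisakpos → kanisakpos, nizezuf → kanizezuf, lafigib → kalafigib) add the prefix ka-.
So kavekleb → kakavekleb.

kakavekleb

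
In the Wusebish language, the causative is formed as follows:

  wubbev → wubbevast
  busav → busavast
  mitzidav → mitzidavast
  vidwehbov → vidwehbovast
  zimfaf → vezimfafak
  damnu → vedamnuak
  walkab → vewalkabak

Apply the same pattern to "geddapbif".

vegeddapbifak

busav and zimfaf both have last vowel 'a' yet inflect differently (busavast, vezimfafak), so the last vowel is not what conditions the rule; the final letter is.
"geddapbif" ends in -f. The one such stem in the data (zimfaf → vezimfafak) adds ve- … -ak around the stem, so the same rule applies.
So geddapbif → vegeddapbifak.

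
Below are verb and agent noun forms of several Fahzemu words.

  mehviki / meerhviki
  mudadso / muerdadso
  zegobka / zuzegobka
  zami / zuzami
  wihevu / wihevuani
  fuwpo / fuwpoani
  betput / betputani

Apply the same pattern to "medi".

mehviki and zami both end in -i yet inflect differently (meerhviki, zuzami), so the final letter is not what conditions the rule; the first letter is.
"medi" begins with m-. The stems beginning with m- (mehviki → meerhviki, mudadso → muerdadso) insert -er- after the first vowel.
So medi → meerdi.

meerdi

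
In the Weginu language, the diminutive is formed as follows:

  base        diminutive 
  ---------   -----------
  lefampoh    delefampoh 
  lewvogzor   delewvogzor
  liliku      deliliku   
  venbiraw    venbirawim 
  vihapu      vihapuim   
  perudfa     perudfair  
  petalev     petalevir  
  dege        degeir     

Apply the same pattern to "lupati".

delupati

"lupati" begins with l-. The stems beginning with l- (lefampoh → delefampoh, lewvogzor → delewvogzor, liliku → deliliku) add the prefix de-.
The other patterns: stems beginning with v- add -im; stems beginning with d- or p- add -ir.
So lupati → delupati.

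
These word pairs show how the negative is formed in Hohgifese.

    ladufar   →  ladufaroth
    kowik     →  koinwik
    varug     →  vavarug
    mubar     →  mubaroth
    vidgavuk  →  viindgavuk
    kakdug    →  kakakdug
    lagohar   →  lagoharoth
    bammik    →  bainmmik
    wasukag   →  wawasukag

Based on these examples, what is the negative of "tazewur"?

tazewuroth

"tazewur" ends in -r. The stems ending in -r (ladufar → ladufaroth, lagohar → lagoharoth, mubar → mubaroth) add -oth.
The other patterns: stems ending in -g repeat the first consonant+vowel as a prefix; stems ending in -k insert -in- after the first vowel.
So tazewur → tazewuroth.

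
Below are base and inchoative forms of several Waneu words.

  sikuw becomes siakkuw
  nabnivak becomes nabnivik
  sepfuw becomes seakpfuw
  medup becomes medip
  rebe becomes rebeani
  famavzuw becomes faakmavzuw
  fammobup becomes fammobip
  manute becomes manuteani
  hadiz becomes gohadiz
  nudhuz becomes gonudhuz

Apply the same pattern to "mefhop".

sikuw and nudhuz both have last vowel 'u' yet inflect differently (siakkuw, gonudhuz), so the last vowel is not what conditions the rule; the final letter is.
"mefhop" ends in -p. The stems ending in -p (fammobup → fammobip, medup → medip) change the last vowel to 'i'.
The other patterns: stems ending in -e add -ani; stems ending in -w insert -ak- after the first vowel; stems ending in -z add the prefix go-.
So mefhop → mefhip.

mefhip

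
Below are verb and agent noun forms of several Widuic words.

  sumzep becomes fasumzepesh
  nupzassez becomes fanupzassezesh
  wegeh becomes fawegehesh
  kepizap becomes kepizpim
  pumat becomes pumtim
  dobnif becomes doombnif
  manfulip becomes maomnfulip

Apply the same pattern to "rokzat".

"rokzat" has last vowel 'a'. The stems whose last vowel is 'a' (pumat → pumtim, kepizap → kepizpim) delete the last vowel and add -im.
So rokzat → rokztim.

rokztim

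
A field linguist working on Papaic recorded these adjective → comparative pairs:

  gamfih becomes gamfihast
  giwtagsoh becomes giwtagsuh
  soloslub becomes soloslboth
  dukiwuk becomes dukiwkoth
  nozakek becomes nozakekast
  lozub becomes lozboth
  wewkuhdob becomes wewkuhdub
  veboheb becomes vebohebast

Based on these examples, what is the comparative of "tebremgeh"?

"tebremgeh" has last vowel 'e'. The stems whose last vowel is 'e' (nozakek → nozakekast, veboheb → vebohebast) add -ast.
So tebremgeh → tebremgehast.

tebremgehast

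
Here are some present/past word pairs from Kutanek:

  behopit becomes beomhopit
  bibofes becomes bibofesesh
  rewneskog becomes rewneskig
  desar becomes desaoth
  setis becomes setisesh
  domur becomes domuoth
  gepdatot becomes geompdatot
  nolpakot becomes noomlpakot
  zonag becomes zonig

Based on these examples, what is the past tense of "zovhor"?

behopit and setis both have last vowel 'i' yet inflect differently (beomhopit, setisesh), so the last vowel is not what conditions the rule; the final letter is.
"zovhor" ends in -r. The stems ending in -r (domur → domuoth, desar → desaoth) drop the final letter and add -oth.
So zovhor → zovhooth.

zovhooth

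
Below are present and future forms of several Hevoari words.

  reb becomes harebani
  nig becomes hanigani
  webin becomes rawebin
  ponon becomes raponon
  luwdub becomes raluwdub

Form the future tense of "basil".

reb and luwdub both end in -b yet inflect differently (harebani, raluwdub), so the final letter is not what conditions the rule; the number of vowels is.
"basil" has 2 vowels. The stems with 2 vowels (webin → rawebin, ponon → raponon, luwdub → raluwdub) add the prefix ra-.
So basil → rabasil.

rabasil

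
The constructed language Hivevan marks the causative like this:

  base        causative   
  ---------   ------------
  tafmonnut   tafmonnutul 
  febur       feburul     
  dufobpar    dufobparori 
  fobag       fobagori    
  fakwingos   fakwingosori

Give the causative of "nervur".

nervurul

febur and dufobpar both end in -r yet inflect differently (feburul, dufobparori), so the final letter is not what conditions the rule; the last vowel is.
"nervur" has last vowel 'u'. The stems whose last vowel is 'u' (tafmonnut → tafmonnutul, febur → feburul) add -ul.
The other pattern: stems whose last vowel is 'a' or 'o' add -ori.
So nervur → nervurul.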